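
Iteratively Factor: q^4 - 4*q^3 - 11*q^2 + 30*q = (q)*(q^3 - 4*q^2 - 11*q + 30) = q*(q - 2)*(q^2 - 2*q - 15) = q*(q - 2)*(q + 3)*(q - 5)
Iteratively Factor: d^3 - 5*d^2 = (d)*(d^2 - 5*d) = d*(d - 5)*(d)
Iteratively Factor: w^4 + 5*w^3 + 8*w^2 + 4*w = (w + 2)*(w^3 + 3*w^2 + 2*w) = w*(w + 2)*(w^2 + 3*w + 2) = w*(w + 1)*(w + 2)*(w + 2)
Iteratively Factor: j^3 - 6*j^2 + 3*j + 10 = (j - 2)*(j^2 - 4*j - 5) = (j - 5)*(j - 2)*(j + 1)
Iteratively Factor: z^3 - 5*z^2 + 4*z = (z - 1)*(z^2 - 4*z) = (z - 4)*(z - 1)*(z)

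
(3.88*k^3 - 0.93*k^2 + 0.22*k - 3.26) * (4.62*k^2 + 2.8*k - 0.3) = 17.9256*k^5 + 6.5674*k^4 - 2.7516*k^3 - 14.1662*k^2 - 9.194*k + 0.978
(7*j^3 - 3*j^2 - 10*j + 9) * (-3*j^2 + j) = -21*j^5 + 16*j^4 + 27*j^3 - 37*j^2 + 9*j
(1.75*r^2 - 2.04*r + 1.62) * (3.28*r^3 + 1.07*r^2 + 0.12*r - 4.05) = 5.74*r^5 - 4.8187*r^4 + 3.3408*r^3 - 5.5989*r^2 + 8.4564*r - 6.561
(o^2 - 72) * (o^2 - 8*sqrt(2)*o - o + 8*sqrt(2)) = o^4 - 8*sqrt(2)*o^3 - o^3 - 72*o^2 + 8*sqrt(2)*o^2 + 72*o + 576*sqrt(2)*o - 576*sqrt(2)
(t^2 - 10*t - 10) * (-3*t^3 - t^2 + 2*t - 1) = -3*t^5 + 29*t^4 + 42*t^3 - 11*t^2 - 10*t + 10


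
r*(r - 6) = r^2 - 6*r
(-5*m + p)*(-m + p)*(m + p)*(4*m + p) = 20*m^4 + m^3*p - 21*m^2*p^2 - m*p^3 + p^4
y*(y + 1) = y^2 + y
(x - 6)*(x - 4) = x^2 - 10*x + 24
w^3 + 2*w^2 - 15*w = w*(w - 3)*(w + 5)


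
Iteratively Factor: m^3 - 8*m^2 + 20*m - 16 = (m - 2)*(m^2 - 6*m + 8) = (m - 4)*(m - 2)*(m - 2)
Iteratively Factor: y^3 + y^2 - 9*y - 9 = (y + 3)*(y^2 - 2*y - 3) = (y - 3)*(y + 3)*(y + 1)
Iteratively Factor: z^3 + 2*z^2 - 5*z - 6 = (z + 3)*(z^2 - z - 2) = (z + 1)*(z + 3)*(z - 2)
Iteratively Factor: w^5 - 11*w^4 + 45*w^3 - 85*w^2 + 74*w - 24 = (w - 3)*(w^4 - 8*w^3 + 21*w^2 - 22*w + 8) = (w - 3)*(w - 1)*(w^3 - 7*w^2 + 14*w - 8) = (w - 3)*(w - 2)*(w - 1)*(w^2 - 5*w + 4) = (w - 3)*(w - 2)*(w - 1)^2*(w - 4)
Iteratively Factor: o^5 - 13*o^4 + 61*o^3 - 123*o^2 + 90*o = (o - 5)*(o^4 - 8*o^3 + 21*o^2 - 18*o) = o*(o - 5)*(o^3 - 8*o^2 + 21*o - 18) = o*(o - 5)*(o - 2)*(o^2 - 6*o + 9) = o*(o - 5)*(o - 3)*(o - 2)*(o - 3)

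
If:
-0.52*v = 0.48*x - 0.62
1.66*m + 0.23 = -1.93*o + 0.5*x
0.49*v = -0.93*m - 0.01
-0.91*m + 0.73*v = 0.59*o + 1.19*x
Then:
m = -0.38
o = 0.34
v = 0.69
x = 0.54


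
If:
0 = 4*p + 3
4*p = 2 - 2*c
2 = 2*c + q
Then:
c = 5/2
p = -3/4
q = -3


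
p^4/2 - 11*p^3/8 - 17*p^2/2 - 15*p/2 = p*(p/2 + 1)*(p - 6)*(p + 5/4)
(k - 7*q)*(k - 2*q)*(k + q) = k^3 - 8*k^2*q + 5*k*q^2 + 14*q^3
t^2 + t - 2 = (t - 1)*(t + 2)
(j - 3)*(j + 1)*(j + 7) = j^3 + 5*j^2 - 17*j - 21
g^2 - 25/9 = (g - 5/3)*(g + 5/3)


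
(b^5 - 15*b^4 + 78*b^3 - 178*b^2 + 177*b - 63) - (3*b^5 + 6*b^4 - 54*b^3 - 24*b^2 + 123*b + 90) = -2*b^5 - 21*b^4 + 132*b^3 - 154*b^2 + 54*b - 153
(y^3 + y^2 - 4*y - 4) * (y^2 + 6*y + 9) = y^5 + 7*y^4 + 11*y^3 - 19*y^2 - 60*y - 36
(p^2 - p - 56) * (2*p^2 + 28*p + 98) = 2*p^4 + 26*p^3 - 42*p^2 - 1666*p - 5488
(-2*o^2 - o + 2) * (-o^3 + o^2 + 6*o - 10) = 2*o^5 - o^4 - 15*o^3 + 16*o^2 + 22*o - 20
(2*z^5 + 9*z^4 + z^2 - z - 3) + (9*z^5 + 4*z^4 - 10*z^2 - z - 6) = 11*z^5 + 13*z^4 - 9*z^2 - 2*z - 9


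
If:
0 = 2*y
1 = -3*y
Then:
No Solution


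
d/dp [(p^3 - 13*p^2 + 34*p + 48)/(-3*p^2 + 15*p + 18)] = -1/3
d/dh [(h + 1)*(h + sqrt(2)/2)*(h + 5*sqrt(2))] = 3*h^2 + 2*h + 11*sqrt(2)*h + 5 + 11*sqrt(2)/2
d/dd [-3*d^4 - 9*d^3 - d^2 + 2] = d*(-12*d^2 - 27*d - 2)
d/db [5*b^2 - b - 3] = 10*b - 1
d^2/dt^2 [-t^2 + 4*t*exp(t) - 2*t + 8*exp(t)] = 4*t*exp(t) + 16*exp(t) - 2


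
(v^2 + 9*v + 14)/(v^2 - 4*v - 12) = (v + 7)/(v - 6)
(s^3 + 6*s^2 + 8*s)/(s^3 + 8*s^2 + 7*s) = (s^2 + 6*s + 8)/(s^2 + 8*s + 7)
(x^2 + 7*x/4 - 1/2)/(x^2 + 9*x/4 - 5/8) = 2*(x + 2)/(2*x + 5)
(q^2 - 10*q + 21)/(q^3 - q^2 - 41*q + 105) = (q - 7)/(q^2 + 2*q - 35)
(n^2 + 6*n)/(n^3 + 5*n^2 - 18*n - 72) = n/(n^2 - n - 12)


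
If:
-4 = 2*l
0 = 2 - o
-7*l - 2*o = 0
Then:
No Solution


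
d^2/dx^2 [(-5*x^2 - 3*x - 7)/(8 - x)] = 702/(x^3 - 24*x^2 + 192*x - 512)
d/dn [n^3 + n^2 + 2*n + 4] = 3*n^2 + 2*n + 2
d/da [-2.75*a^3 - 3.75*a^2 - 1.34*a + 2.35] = -8.25*a^2 - 7.5*a - 1.34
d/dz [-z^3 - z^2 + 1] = z*(-3*z - 2)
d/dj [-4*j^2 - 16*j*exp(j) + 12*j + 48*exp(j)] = -16*j*exp(j) - 8*j + 32*exp(j) + 12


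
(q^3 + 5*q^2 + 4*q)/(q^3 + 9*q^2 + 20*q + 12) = q*(q + 4)/(q^2 + 8*q + 12)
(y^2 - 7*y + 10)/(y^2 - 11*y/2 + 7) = 2*(y - 5)/(2*y - 7)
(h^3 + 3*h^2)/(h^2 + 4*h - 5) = h^2*(h + 3)/(h^2 + 4*h - 5)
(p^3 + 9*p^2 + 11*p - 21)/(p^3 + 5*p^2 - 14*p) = (p^2 + 2*p - 3)/(p*(p - 2))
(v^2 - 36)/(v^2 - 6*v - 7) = (36 - v^2)/(-v^2 + 6*v + 7)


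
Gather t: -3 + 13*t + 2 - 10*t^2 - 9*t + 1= -10*t^2 + 4*t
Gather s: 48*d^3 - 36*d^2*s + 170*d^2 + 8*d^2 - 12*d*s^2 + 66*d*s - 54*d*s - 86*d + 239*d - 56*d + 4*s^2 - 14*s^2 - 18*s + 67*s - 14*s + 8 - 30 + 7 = 48*d^3 + 178*d^2 + 97*d + s^2*(-12*d - 10) + s*(-36*d^2 + 12*d + 35) - 15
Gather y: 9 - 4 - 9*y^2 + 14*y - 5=-9*y^2 + 14*y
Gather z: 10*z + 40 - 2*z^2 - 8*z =-2*z^2 + 2*z + 40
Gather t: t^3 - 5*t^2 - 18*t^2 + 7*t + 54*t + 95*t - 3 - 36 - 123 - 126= t^3 - 23*t^2 + 156*t - 288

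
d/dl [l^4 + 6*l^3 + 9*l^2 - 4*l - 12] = 4*l^3 + 18*l^2 + 18*l - 4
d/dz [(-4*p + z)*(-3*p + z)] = -7*p + 2*z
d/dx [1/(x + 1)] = -1/(x + 1)^2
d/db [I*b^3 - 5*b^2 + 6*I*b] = 3*I*b^2 - 10*b + 6*I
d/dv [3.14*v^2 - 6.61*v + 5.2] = 6.28*v - 6.61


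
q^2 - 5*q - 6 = (q - 6)*(q + 1)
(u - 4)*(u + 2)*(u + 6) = u^3 + 4*u^2 - 20*u - 48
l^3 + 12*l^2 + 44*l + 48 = (l + 2)*(l + 4)*(l + 6)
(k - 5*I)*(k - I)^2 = k^3 - 7*I*k^2 - 11*k + 5*I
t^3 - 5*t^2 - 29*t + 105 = (t - 7)*(t - 3)*(t + 5)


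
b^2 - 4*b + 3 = (b - 3)*(b - 1)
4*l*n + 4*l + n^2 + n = (4*l + n)*(n + 1)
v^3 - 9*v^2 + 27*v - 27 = (v - 3)^3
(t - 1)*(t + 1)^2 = t^3 + t^2 - t - 1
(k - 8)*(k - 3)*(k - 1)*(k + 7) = k^4 - 5*k^3 - 49*k^2 + 221*k - 168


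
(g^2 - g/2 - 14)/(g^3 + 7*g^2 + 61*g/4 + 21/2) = 2*(g - 4)/(2*g^2 + 7*g + 6)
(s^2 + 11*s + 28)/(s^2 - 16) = (s + 7)/(s - 4)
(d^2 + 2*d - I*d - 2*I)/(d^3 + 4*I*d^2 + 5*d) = (d + 2)/(d*(d + 5*I))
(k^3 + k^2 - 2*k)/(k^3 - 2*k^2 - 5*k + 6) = k/(k - 3)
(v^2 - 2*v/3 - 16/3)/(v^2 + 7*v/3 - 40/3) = (v + 2)/(v + 5)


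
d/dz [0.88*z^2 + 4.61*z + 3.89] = 1.76*z + 4.61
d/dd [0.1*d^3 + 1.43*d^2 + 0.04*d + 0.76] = 0.3*d^2 + 2.86*d + 0.04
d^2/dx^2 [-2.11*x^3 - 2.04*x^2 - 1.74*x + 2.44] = -12.66*x - 4.08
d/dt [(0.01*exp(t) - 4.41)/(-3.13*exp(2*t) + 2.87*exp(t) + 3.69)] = (0.0313*exp(2*t) - 27.6066*exp(t) + 12.6936)*exp(t)/(9.7969*exp(4*t) - 17.9662*exp(3*t) - 14.8625*exp(2*t) + 21.1806*exp(t) + 13.6161)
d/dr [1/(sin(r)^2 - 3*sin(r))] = (3 - 2*sin(r))*cos(r)/((sin(r) - 3)^2*sin(r)^2)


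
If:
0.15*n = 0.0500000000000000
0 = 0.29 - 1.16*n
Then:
No Solution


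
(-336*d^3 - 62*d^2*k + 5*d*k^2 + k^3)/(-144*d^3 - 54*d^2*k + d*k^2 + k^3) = (7*d + k)/(3*d + k)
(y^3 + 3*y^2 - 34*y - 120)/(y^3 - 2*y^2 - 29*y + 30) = (y + 4)/(y - 1)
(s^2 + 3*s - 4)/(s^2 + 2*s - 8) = (s - 1)/(s - 2)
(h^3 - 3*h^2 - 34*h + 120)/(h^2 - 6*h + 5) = (h^2 + 2*h - 24)/(h - 1)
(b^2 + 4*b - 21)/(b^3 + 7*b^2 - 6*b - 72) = (b + 7)/(b^2 + 10*b + 24)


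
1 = 1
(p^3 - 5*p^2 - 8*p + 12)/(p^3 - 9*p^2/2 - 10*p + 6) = 2*(p - 1)/(2*p - 1)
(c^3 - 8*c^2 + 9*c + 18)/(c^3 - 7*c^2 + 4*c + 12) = (c - 3)/(c - 2)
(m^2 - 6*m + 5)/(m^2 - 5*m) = (m - 1)/m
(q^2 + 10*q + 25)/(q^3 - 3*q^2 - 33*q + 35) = (q + 5)/(q^2 - 8*q + 7)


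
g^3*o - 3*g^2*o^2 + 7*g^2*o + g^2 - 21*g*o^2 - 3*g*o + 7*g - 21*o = (g + 7)*(g - 3*o)*(g*o + 1)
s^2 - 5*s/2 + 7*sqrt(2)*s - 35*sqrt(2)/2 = (s - 5/2)*(s + 7*sqrt(2))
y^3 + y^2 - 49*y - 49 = (y - 7)*(y + 1)*(y + 7)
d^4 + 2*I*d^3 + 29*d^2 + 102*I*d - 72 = (d - 6*I)*(d + I)*(d + 3*I)*(d + 4*I)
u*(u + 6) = u^2 + 6*u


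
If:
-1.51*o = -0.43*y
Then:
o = 0.28476821192053*y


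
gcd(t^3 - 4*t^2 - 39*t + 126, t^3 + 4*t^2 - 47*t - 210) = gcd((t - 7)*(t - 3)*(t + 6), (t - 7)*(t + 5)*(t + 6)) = t^2 - t - 42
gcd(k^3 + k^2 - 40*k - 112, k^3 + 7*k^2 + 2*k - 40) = k + 4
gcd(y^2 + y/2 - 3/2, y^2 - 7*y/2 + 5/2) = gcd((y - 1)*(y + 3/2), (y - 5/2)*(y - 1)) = y - 1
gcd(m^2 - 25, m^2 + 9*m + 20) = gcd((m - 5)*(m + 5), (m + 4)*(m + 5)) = m + 5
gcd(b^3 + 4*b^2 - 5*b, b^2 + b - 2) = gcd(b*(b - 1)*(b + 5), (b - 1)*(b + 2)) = b - 1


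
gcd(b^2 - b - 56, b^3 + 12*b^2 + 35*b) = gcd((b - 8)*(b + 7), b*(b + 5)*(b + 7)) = b + 7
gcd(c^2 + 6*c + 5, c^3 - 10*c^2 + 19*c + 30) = c + 1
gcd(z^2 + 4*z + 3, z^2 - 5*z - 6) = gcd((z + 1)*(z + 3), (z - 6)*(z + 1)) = z + 1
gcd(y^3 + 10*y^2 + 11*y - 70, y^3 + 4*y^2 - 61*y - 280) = y^2 + 12*y + 35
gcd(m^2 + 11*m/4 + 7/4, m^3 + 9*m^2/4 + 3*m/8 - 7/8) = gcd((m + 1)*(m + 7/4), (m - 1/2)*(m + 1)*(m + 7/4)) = m^2 + 11*m/4 + 7/4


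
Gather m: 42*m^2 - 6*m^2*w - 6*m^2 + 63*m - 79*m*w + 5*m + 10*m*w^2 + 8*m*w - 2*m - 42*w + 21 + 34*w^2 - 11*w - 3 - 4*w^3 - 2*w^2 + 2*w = m^2*(36 - 6*w) + m*(10*w^2 - 71*w + 66) - 4*w^3 + 32*w^2 - 51*w + 18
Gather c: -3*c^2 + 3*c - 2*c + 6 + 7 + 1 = -3*c^2 + c + 14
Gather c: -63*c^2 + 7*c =-63*c^2 + 7*c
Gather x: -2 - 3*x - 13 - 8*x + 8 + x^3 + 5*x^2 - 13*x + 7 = x^3 + 5*x^2 - 24*x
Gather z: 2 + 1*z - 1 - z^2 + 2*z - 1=-z^2 + 3*z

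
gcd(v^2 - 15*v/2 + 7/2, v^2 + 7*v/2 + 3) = 1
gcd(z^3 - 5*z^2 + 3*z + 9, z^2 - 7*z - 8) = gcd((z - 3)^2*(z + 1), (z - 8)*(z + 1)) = z + 1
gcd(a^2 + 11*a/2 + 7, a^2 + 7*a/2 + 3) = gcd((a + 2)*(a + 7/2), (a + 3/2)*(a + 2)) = a + 2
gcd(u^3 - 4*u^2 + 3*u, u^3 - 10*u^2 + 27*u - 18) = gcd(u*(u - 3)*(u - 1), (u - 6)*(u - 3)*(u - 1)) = u^2 - 4*u + 3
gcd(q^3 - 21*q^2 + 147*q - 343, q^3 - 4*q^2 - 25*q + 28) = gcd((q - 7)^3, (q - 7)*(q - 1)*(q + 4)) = q - 7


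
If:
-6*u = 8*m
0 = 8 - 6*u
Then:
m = -1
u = 4/3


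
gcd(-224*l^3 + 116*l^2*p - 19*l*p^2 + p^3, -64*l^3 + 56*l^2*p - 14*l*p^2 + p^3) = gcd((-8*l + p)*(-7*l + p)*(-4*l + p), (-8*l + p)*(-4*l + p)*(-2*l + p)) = 32*l^2 - 12*l*p + p^2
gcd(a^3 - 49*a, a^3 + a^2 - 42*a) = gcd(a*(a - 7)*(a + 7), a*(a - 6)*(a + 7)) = a^2 + 7*a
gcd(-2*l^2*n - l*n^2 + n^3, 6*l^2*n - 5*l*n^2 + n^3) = 2*l*n - n^2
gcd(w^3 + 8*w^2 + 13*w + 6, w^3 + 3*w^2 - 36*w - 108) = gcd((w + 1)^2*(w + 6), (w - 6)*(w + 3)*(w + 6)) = w + 6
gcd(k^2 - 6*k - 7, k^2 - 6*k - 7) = k^2 - 6*k - 7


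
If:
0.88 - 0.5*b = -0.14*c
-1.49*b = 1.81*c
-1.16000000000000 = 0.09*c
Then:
No Solution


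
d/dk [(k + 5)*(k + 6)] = 2*k + 11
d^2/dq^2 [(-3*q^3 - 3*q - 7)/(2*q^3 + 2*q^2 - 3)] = 2*(12*q^6 - 36*q^5 - 312*q^4 - 254*q^3 - 192*q^2 - 261*q - 42)/(8*q^9 + 24*q^8 + 24*q^7 - 28*q^6 - 72*q^5 - 36*q^4 + 54*q^3 + 54*q^2 - 27)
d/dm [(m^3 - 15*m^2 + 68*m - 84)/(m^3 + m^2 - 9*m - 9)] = 2*(8*m^4 - 77*m^3 + 146*m^2 + 219*m - 684)/(m^6 + 2*m^5 - 17*m^4 - 36*m^3 + 63*m^2 + 162*m + 81)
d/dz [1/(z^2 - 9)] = -2*z/(z^2 - 9)^2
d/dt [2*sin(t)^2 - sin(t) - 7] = (4*sin(t) - 1)*cos(t)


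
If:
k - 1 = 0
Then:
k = 1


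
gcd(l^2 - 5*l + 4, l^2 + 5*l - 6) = l - 1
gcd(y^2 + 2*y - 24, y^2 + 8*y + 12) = y + 6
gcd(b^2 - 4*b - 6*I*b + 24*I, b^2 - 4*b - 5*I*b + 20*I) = b - 4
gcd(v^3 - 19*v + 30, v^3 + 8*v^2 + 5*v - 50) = v^2 + 3*v - 10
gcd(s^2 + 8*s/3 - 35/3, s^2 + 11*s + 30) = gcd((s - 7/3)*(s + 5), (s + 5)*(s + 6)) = s + 5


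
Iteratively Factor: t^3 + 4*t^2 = (t)*(t^2 + 4*t) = t*(t + 4)*(t)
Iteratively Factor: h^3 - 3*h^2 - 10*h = (h)*(h^2 - 3*h - 10) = h*(h + 2)*(h - 5)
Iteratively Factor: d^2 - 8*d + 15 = (d - 3)*(d - 5)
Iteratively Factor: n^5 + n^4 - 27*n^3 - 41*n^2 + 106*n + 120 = (n - 2)*(n^4 + 3*n^3 - 21*n^2 - 83*n - 60) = (n - 2)*(n + 4)*(n^3 - n^2 - 17*n - 15) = (n - 5)*(n - 2)*(n + 4)*(n^2 + 4*n + 3) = (n - 5)*(n - 2)*(n + 3)*(n + 4)*(n + 1)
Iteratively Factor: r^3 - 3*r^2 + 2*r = (r - 1)*(r^2 - 2*r) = (r - 2)*(r - 1)*(r)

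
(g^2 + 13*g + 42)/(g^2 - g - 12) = (g^2 + 13*g + 42)/(g^2 - g - 12)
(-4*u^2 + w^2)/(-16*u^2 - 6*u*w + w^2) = (2*u - w)/(8*u - w)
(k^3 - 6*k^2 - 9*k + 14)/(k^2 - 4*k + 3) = (k^2 - 5*k - 14)/(k - 3)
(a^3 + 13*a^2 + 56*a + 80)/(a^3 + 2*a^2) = (a^3 + 13*a^2 + 56*a + 80)/(a^2*(a + 2))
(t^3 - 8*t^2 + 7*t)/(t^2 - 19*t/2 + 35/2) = 2*t*(t - 1)/(2*t - 5)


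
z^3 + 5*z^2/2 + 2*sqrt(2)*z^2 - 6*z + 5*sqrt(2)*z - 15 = (z + 5/2)*(z - sqrt(2))*(z + 3*sqrt(2))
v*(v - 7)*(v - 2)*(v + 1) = v^4 - 8*v^3 + 5*v^2 + 14*v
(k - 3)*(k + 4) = k^2 + k - 12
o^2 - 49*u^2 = (o - 7*u)*(o + 7*u)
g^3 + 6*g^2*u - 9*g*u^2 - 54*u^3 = (g - 3*u)*(g + 3*u)*(g + 6*u)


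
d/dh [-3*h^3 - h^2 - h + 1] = -9*h^2 - 2*h - 1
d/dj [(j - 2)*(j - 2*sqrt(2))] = 2*j - 2*sqrt(2) - 2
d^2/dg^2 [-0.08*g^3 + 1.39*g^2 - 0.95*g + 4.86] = 2.78 - 0.48*g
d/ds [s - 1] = 1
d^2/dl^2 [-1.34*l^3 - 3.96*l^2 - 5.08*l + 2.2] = -8.04*l - 7.92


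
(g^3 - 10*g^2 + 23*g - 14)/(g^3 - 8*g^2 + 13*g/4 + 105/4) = 4*(g^2 - 3*g + 2)/(4*g^2 - 4*g - 15)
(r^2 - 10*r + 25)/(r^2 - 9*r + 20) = (r - 5)/(r - 4)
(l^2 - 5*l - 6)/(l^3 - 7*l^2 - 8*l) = (l - 6)/(l*(l - 8))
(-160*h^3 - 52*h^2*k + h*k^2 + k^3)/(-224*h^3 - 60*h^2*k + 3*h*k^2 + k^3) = (5*h + k)/(7*h + k)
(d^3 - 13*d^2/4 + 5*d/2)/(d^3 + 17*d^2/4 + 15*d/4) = (4*d^2 - 13*d + 10)/(4*d^2 + 17*d + 15)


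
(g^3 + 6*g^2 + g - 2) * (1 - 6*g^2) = -6*g^5 - 36*g^4 - 5*g^3 + 18*g^2 + g - 2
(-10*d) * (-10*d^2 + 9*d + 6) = 100*d^3 - 90*d^2 - 60*d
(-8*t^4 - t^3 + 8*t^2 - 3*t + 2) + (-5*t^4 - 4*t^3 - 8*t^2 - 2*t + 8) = -13*t^4 - 5*t^3 - 5*t + 10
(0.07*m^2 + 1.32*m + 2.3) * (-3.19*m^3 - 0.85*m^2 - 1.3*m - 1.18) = -0.2233*m^5 - 4.2703*m^4 - 8.55*m^3 - 3.7536*m^2 - 4.5476*m - 2.714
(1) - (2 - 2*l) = 2*l - 1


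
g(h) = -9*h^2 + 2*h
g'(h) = 2 - 18*h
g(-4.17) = -164.84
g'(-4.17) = 77.06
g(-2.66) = -69.00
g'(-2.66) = 49.88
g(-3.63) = -125.85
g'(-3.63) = 67.34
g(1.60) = -19.84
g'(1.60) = -26.80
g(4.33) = -160.08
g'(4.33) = -75.94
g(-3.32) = -105.84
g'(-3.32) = 61.76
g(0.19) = 0.06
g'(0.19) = -1.42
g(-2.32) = -53.08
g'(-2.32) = 43.76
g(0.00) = 0.00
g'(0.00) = 2.00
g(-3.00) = -87.00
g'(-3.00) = 56.00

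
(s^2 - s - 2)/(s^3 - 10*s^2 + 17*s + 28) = (s - 2)/(s^2 - 11*s + 28)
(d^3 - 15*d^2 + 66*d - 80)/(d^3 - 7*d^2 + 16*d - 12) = (d^2 - 13*d + 40)/(d^2 - 5*d + 6)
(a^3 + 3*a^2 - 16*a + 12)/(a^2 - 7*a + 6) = (a^2 + 4*a - 12)/(a - 6)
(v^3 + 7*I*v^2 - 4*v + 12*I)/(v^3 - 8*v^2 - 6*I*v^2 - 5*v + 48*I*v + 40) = (v^2 + 8*I*v - 12)/(v^2 - v*(8 + 5*I) + 40*I)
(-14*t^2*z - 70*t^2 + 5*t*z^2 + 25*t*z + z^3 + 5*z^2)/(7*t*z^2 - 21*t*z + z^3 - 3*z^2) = (-2*t*z - 10*t + z^2 + 5*z)/(z*(z - 3))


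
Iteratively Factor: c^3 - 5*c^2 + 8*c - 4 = (c - 2)*(c^2 - 3*c + 2) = (c - 2)^2*(c - 1)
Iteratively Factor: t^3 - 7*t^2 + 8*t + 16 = (t - 4)*(t^2 - 3*t - 4) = (t - 4)^2*(t + 1)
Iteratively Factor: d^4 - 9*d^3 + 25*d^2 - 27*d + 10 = (d - 1)*(d^3 - 8*d^2 + 17*d - 10) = (d - 2)*(d - 1)*(d^2 - 6*d + 5) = (d - 2)*(d - 1)^2*(d - 5)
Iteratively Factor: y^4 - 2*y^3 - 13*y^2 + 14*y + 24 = (y + 3)*(y^3 - 5*y^2 + 2*y + 8) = (y - 4)*(y + 3)*(y^2 - y - 2) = (y - 4)*(y - 2)*(y + 3)*(y + 1)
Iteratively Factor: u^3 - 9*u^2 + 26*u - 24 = (u - 2)*(u^2 - 7*u + 12) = (u - 3)*(u - 2)*(u - 4)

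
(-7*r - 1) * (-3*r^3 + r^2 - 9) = 21*r^4 - 4*r^3 - r^2 + 63*r + 9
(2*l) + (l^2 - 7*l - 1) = l^2 - 5*l - 1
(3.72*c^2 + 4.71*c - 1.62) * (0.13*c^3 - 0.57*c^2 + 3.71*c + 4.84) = 0.4836*c^5 - 1.5081*c^4 + 10.9059*c^3 + 36.4023*c^2 + 16.7862*c - 7.8408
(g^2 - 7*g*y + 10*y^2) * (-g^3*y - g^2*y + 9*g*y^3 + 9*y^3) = -g^5*y + 7*g^4*y^2 - g^4*y - g^3*y^3 + 7*g^3*y^2 - 63*g^2*y^4 - g^2*y^3 + 90*g*y^5 - 63*g*y^4 + 90*y^5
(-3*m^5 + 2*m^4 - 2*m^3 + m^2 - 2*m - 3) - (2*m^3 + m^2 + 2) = -3*m^5 + 2*m^4 - 4*m^3 - 2*m - 5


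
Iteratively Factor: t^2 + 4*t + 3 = (t + 1)*(t + 3)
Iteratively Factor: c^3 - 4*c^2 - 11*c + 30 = (c - 5)*(c^2 + c - 6) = (c - 5)*(c + 3)*(c - 2)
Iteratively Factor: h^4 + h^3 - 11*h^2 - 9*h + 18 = (h + 2)*(h^3 - h^2 - 9*h + 9) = (h - 3)*(h + 2)*(h^2 + 2*h - 3) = (h - 3)*(h + 2)*(h + 3)*(h - 1)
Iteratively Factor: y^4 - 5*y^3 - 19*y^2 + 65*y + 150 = (y + 3)*(y^3 - 8*y^2 + 5*y + 50) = (y - 5)*(y + 3)*(y^2 - 3*y - 10) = (y - 5)*(y + 2)*(y + 3)*(y - 5)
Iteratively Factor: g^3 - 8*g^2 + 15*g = (g - 5)*(g^2 - 3*g) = (g - 5)*(g - 3)*(g)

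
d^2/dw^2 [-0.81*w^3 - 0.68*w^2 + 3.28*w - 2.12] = -4.86*w - 1.36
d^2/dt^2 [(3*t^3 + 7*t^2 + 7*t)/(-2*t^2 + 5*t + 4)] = 2*(-197*t^3 - 348*t^2 - 312*t + 28)/(8*t^6 - 60*t^5 + 102*t^4 + 115*t^3 - 204*t^2 - 240*t - 64)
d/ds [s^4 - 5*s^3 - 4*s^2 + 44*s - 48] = 4*s^3 - 15*s^2 - 8*s + 44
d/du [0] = 0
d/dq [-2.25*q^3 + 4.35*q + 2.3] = 4.35 - 6.75*q^2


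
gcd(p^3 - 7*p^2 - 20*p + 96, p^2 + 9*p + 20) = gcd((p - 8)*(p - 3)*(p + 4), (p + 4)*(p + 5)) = p + 4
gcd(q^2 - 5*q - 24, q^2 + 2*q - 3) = q + 3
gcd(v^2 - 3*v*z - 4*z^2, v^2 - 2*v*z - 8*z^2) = -v + 4*z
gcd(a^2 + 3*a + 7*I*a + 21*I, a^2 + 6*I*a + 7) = a + 7*I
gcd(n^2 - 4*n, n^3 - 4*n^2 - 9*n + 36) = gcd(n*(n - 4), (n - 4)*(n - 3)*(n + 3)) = n - 4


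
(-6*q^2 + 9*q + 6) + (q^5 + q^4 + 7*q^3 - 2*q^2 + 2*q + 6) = q^5 + q^4 + 7*q^3 - 8*q^2 + 11*q + 12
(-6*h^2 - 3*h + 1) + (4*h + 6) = -6*h^2 + h + 7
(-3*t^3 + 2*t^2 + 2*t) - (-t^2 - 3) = -3*t^3 + 3*t^2 + 2*t + 3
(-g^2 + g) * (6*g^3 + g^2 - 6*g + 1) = -6*g^5 + 5*g^4 + 7*g^3 - 7*g^2 + g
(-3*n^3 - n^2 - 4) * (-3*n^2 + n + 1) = 9*n^5 - 4*n^3 + 11*n^2 - 4*n - 4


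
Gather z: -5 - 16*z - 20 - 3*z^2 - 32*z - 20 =-3*z^2 - 48*z - 45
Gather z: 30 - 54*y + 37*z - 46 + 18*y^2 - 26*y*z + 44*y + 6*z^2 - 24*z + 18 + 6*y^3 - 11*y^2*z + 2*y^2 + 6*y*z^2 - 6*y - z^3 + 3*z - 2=6*y^3 + 20*y^2 - 16*y - z^3 + z^2*(6*y + 6) + z*(-11*y^2 - 26*y + 16)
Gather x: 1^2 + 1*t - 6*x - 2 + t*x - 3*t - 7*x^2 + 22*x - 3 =-2*t - 7*x^2 + x*(t + 16) - 4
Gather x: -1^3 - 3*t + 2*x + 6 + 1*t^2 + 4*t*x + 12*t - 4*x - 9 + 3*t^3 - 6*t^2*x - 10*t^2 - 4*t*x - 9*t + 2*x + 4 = 3*t^3 - 6*t^2*x - 9*t^2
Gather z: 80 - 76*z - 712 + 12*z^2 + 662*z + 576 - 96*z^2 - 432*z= -84*z^2 + 154*z - 56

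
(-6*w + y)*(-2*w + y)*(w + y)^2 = 12*w^4 + 16*w^3*y - 3*w^2*y^2 - 6*w*y^3 + y^4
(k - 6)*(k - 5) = k^2 - 11*k + 30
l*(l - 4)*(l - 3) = l^3 - 7*l^2 + 12*l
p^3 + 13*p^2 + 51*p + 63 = (p + 3)^2*(p + 7)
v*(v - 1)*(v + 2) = v^3 + v^2 - 2*v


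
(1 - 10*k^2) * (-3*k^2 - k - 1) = 30*k^4 + 10*k^3 + 7*k^2 - k - 1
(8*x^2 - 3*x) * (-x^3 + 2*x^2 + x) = -8*x^5 + 19*x^4 + 2*x^3 - 3*x^2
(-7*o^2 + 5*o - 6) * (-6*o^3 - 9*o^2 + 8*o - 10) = 42*o^5 + 33*o^4 - 65*o^3 + 164*o^2 - 98*o + 60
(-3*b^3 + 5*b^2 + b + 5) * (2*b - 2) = -6*b^4 + 16*b^3 - 8*b^2 + 8*b - 10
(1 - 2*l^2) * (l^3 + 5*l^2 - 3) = -2*l^5 - 10*l^4 + l^3 + 11*l^2 - 3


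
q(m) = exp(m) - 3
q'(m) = exp(m)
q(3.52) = 30.78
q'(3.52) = 33.78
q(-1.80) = -2.83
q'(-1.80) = 0.17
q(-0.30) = -2.26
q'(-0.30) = 0.74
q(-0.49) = -2.39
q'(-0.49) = 0.61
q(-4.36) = -2.99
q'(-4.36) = 0.01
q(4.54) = 90.69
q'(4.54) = 93.69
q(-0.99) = -2.63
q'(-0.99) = 0.37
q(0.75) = -0.88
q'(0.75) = 2.12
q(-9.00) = -3.00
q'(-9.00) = 0.00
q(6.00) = 400.43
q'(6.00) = 403.43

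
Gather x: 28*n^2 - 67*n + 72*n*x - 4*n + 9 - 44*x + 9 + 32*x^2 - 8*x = 28*n^2 - 71*n + 32*x^2 + x*(72*n - 52) + 18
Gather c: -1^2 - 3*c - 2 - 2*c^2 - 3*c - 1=-2*c^2 - 6*c - 4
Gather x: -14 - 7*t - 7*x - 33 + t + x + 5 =-6*t - 6*x - 42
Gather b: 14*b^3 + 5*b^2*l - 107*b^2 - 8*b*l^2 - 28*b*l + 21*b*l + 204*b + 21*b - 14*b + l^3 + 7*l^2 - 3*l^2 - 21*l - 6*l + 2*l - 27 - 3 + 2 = 14*b^3 + b^2*(5*l - 107) + b*(-8*l^2 - 7*l + 211) + l^3 + 4*l^2 - 25*l - 28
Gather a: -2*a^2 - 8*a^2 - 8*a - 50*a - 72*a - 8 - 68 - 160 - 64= -10*a^2 - 130*a - 300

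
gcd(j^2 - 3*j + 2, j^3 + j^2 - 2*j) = j - 1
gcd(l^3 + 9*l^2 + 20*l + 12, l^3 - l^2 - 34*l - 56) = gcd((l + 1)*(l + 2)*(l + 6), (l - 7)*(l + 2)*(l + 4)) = l + 2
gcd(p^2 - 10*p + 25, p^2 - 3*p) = 1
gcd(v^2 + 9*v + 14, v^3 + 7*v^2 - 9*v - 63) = v + 7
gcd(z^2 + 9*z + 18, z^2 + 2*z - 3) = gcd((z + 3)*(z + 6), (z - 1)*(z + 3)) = z + 3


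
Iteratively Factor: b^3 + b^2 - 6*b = (b + 3)*(b^2 - 2*b) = b*(b + 3)*(b - 2)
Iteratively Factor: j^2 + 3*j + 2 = (j + 1)*(j + 2)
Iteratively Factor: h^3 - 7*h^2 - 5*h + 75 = (h - 5)*(h^2 - 2*h - 15) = (h - 5)*(h + 3)*(h - 5)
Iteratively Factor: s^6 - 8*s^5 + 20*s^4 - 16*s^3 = (s)*(s^5 - 8*s^4 + 20*s^3 - 16*s^2) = s^2*(s^4 - 8*s^3 + 20*s^2 - 16*s) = s^2*(s - 2)*(s^3 - 6*s^2 + 8*s) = s^3*(s - 2)*(s^2 - 6*s + 8) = s^3*(s - 4)*(s - 2)*(s - 2)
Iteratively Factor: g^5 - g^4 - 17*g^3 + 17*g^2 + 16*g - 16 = (g - 1)*(g^4 - 17*g^2 + 16) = (g - 1)*(g + 4)*(g^3 - 4*g^2 - g + 4) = (g - 1)^2*(g + 4)*(g^2 - 3*g - 4) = (g - 1)^2*(g + 1)*(g + 4)*(g - 4)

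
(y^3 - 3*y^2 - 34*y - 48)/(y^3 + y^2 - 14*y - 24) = (y - 8)/(y - 4)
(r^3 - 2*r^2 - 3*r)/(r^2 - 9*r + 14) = r*(r^2 - 2*r - 3)/(r^2 - 9*r + 14)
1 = 1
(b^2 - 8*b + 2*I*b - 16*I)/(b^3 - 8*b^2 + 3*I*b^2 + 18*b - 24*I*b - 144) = (b + 2*I)/(b^2 + 3*I*b + 18)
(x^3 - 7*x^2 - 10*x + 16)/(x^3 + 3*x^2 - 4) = (x - 8)/(x + 2)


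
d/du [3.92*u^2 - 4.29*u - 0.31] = 7.84*u - 4.29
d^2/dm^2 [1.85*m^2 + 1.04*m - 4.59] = 3.70000000000000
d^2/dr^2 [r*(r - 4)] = 2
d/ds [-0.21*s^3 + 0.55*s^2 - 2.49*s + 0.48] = -0.63*s^2 + 1.1*s - 2.49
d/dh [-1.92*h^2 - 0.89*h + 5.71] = -3.84*h - 0.89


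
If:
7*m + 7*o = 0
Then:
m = -o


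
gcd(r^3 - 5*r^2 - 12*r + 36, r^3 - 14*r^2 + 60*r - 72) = r^2 - 8*r + 12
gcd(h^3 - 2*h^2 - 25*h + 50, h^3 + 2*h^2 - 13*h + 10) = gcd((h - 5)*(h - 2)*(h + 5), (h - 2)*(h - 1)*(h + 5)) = h^2 + 3*h - 10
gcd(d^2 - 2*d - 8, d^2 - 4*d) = d - 4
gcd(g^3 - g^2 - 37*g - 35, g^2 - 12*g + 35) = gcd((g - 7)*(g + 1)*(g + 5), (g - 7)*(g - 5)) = g - 7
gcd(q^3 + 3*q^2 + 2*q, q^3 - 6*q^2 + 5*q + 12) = q + 1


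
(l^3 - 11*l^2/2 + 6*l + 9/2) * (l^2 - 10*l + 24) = l^5 - 31*l^4/2 + 85*l^3 - 375*l^2/2 + 99*l + 108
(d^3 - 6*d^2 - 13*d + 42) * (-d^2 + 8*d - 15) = -d^5 + 14*d^4 - 50*d^3 - 56*d^2 + 531*d - 630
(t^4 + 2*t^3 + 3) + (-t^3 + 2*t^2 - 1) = t^4 + t^3 + 2*t^2 + 2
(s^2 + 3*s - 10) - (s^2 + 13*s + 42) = -10*s - 52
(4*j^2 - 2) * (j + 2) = 4*j^3 + 8*j^2 - 2*j - 4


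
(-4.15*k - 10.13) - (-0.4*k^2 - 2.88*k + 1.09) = 0.4*k^2 - 1.27*k - 11.22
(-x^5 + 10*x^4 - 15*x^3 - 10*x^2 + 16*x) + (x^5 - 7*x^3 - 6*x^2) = 10*x^4 - 22*x^3 - 16*x^2 + 16*x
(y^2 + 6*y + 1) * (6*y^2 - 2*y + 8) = 6*y^4 + 34*y^3 + 2*y^2 + 46*y + 8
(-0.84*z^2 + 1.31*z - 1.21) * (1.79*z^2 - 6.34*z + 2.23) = -1.5036*z^4 + 7.6705*z^3 - 12.3445*z^2 + 10.5927*z - 2.6983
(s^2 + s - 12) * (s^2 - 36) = s^4 + s^3 - 48*s^2 - 36*s + 432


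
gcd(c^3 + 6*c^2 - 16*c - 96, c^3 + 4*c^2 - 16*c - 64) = c^2 - 16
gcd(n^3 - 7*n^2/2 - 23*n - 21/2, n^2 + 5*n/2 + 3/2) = 1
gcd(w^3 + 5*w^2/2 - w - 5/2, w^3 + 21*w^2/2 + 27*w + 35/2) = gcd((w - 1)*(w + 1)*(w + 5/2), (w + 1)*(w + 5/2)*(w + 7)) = w^2 + 7*w/2 + 5/2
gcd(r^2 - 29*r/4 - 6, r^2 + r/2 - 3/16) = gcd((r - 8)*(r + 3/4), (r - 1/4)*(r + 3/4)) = r + 3/4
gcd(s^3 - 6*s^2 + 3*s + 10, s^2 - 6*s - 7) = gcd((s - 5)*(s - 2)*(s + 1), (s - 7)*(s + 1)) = s + 1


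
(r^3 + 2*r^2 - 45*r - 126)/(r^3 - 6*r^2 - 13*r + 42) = (r + 6)/(r - 2)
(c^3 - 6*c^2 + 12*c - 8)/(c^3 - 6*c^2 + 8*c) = (c^2 - 4*c + 4)/(c*(c - 4))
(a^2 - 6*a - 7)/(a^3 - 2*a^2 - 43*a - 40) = (a - 7)/(a^2 - 3*a - 40)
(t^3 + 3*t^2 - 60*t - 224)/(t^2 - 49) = (t^2 - 4*t - 32)/(t - 7)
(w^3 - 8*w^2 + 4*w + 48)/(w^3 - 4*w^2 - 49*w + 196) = (w^2 - 4*w - 12)/(w^2 - 49)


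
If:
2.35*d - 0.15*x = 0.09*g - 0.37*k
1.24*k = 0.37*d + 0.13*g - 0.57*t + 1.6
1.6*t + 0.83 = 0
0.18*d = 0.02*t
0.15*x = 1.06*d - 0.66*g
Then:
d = -0.06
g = -0.80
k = 1.43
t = -0.52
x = 3.10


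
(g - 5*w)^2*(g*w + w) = g^3*w - 10*g^2*w^2 + g^2*w + 25*g*w^3 - 10*g*w^2 + 25*w^3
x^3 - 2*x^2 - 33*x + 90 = (x - 5)*(x - 3)*(x + 6)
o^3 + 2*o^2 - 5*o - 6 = (o - 2)*(o + 1)*(o + 3)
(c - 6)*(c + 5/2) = c^2 - 7*c/2 - 15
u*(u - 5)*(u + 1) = u^3 - 4*u^2 - 5*u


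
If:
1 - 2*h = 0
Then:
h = 1/2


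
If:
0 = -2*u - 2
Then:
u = -1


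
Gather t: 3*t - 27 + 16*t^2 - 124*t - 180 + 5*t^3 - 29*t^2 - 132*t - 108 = 5*t^3 - 13*t^2 - 253*t - 315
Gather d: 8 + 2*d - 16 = 2*d - 8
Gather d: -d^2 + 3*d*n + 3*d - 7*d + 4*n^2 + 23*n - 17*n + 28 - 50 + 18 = -d^2 + d*(3*n - 4) + 4*n^2 + 6*n - 4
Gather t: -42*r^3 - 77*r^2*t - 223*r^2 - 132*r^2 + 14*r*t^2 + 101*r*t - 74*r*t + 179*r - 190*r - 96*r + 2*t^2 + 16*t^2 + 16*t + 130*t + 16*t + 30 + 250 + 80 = -42*r^3 - 355*r^2 - 107*r + t^2*(14*r + 18) + t*(-77*r^2 + 27*r + 162) + 360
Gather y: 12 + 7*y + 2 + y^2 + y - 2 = y^2 + 8*y + 12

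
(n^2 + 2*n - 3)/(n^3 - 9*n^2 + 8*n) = (n + 3)/(n*(n - 8))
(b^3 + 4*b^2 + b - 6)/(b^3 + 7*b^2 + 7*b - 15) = (b + 2)/(b + 5)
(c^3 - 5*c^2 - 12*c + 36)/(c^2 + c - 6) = c - 6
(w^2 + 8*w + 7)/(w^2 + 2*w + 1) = (w + 7)/(w + 1)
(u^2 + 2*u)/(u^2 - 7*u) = (u + 2)/(u - 7)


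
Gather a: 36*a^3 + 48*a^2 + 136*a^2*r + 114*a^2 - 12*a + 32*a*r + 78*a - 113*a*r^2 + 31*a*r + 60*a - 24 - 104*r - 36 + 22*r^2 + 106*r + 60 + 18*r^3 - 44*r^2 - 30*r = 36*a^3 + a^2*(136*r + 162) + a*(-113*r^2 + 63*r + 126) + 18*r^3 - 22*r^2 - 28*r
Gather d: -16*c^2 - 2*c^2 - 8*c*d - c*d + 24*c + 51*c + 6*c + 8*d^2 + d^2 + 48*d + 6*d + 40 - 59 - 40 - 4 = -18*c^2 + 81*c + 9*d^2 + d*(54 - 9*c) - 63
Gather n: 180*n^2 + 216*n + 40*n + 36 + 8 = 180*n^2 + 256*n + 44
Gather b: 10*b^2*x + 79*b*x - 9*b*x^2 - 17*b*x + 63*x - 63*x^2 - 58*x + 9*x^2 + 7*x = 10*b^2*x + b*(-9*x^2 + 62*x) - 54*x^2 + 12*x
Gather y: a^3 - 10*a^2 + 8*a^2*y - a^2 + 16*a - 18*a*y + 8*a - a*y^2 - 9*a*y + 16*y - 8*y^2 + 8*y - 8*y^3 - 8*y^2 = a^3 - 11*a^2 + 24*a - 8*y^3 + y^2*(-a - 16) + y*(8*a^2 - 27*a + 24)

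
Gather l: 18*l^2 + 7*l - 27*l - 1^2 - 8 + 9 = 18*l^2 - 20*l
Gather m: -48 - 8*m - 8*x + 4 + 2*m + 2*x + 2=-6*m - 6*x - 42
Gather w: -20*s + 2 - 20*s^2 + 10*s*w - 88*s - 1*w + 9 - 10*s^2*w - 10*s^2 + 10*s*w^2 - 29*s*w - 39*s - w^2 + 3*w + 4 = -30*s^2 - 147*s + w^2*(10*s - 1) + w*(-10*s^2 - 19*s + 2) + 15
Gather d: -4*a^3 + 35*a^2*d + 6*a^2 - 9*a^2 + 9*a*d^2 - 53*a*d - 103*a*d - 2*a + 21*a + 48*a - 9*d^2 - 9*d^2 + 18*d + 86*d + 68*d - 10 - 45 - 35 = -4*a^3 - 3*a^2 + 67*a + d^2*(9*a - 18) + d*(35*a^2 - 156*a + 172) - 90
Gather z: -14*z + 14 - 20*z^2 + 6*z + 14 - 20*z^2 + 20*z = -40*z^2 + 12*z + 28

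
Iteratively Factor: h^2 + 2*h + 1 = (h + 1)*(h + 1)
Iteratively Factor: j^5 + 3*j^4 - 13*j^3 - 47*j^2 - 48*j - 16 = (j - 4)*(j^4 + 7*j^3 + 15*j^2 + 13*j + 4) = (j - 4)*(j + 1)*(j^3 + 6*j^2 + 9*j + 4) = (j - 4)*(j + 1)^2*(j^2 + 5*j + 4) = (j - 4)*(j + 1)^2*(j + 4)*(j + 1)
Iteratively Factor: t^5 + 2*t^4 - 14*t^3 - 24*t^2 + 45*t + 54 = (t - 2)*(t^4 + 4*t^3 - 6*t^2 - 36*t - 27) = (t - 2)*(t + 3)*(t^3 + t^2 - 9*t - 9) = (t - 3)*(t - 2)*(t + 3)*(t^2 + 4*t + 3) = (t - 3)*(t - 2)*(t + 1)*(t + 3)*(t + 3)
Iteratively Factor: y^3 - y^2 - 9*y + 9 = (y - 3)*(y^2 + 2*y - 3) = (y - 3)*(y + 3)*(y - 1)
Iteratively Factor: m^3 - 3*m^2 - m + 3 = (m - 3)*(m^2 - 1) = (m - 3)*(m + 1)*(m - 1)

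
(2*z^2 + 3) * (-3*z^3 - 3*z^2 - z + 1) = -6*z^5 - 6*z^4 - 11*z^3 - 7*z^2 - 3*z + 3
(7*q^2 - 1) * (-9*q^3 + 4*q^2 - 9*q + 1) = -63*q^5 + 28*q^4 - 54*q^3 + 3*q^2 + 9*q - 1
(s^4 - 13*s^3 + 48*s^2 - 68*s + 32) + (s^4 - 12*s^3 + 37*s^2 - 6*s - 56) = 2*s^4 - 25*s^3 + 85*s^2 - 74*s - 24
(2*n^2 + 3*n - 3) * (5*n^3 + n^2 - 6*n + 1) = 10*n^5 + 17*n^4 - 24*n^3 - 19*n^2 + 21*n - 3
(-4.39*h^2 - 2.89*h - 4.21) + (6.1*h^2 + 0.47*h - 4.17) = 1.71*h^2 - 2.42*h - 8.38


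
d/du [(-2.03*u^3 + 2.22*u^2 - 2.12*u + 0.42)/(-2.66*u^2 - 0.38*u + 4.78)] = (5.3998*u^4 + 1.5428*u^3 - 35.593*u^2 + 23.4576*u - 9.974)/(7.0756*u^4 + 2.0216*u^3 - 25.2852*u^2 - 3.6328*u + 22.8484)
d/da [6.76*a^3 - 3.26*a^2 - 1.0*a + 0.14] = 20.28*a^2 - 6.52*a - 1.0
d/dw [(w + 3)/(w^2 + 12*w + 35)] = (w^2 + 12*w - 2*(w + 3)*(w + 6) + 35)/(w^2 + 12*w + 35)^2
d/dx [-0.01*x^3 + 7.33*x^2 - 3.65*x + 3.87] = -0.03*x^2 + 14.66*x - 3.65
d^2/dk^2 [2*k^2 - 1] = 4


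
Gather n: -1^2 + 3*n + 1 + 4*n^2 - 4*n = 4*n^2 - n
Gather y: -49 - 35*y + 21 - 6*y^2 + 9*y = -6*y^2 - 26*y - 28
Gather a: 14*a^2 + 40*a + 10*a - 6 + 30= 14*a^2 + 50*a + 24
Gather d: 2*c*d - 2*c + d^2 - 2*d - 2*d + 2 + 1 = -2*c + d^2 + d*(2*c - 4) + 3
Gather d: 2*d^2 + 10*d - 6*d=2*d^2 + 4*d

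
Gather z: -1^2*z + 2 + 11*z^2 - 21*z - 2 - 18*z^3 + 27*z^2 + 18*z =-18*z^3 + 38*z^2 - 4*z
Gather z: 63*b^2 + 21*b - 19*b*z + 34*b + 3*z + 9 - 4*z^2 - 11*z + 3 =63*b^2 + 55*b - 4*z^2 + z*(-19*b - 8) + 12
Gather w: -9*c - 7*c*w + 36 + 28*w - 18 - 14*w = -9*c + w*(14 - 7*c) + 18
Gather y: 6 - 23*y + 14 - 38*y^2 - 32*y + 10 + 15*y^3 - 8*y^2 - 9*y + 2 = 15*y^3 - 46*y^2 - 64*y + 32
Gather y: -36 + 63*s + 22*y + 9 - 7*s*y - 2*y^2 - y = 63*s - 2*y^2 + y*(21 - 7*s) - 27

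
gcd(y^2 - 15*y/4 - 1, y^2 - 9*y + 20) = y - 4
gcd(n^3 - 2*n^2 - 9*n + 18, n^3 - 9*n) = n^2 - 9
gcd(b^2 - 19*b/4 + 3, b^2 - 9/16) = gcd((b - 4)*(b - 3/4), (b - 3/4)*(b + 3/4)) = b - 3/4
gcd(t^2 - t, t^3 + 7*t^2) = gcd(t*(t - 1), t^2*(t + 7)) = t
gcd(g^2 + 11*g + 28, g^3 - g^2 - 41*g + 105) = g + 7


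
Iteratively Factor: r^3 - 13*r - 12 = (r + 3)*(r^2 - 3*r - 4) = (r - 4)*(r + 3)*(r + 1)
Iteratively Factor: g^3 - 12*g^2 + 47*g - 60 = (g - 3)*(g^2 - 9*g + 20) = (g - 5)*(g - 3)*(g - 4)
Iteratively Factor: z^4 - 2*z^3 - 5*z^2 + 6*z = (z - 1)*(z^3 - z^2 - 6*z) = (z - 1)*(z + 2)*(z^2 - 3*z) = (z - 3)*(z - 1)*(z + 2)*(z)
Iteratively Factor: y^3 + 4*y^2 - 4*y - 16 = (y + 2)*(y^2 + 2*y - 8) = (y - 2)*(y + 2)*(y + 4)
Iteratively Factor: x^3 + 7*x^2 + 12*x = (x)*(x^2 + 7*x + 12) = x*(x + 4)*(x + 3)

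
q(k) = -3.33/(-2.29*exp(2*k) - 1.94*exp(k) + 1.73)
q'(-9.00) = 0.00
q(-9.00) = -1.93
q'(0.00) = -3.47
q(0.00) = 1.33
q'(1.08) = -0.27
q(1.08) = 0.14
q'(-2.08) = -0.50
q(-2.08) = -2.29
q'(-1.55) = -1.39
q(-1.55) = -2.74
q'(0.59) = -0.72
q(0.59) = 0.36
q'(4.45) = -0.00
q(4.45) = 0.00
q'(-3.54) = -0.07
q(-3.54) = -1.99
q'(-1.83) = -0.77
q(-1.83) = -2.45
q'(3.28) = -0.00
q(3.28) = 0.00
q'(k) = -3.33*(4.58*exp(2*k) + 1.94*exp(k))/(-2.29*exp(2*k) - 1.94*exp(k) + 1.73)^2 = (-15.2514*exp(k) - 6.4602)*exp(k)/(2.29*exp(2*k) + 1.94*exp(k) - 1.73)^2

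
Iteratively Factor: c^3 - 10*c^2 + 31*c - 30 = (c - 5)*(c^2 - 5*c + 6) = (c - 5)*(c - 2)*(c - 3)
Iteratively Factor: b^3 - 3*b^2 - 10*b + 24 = (b - 4)*(b^2 + b - 6) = (b - 4)*(b + 3)*(b - 2)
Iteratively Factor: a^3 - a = (a)*(a^2 - 1) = a*(a - 1)*(a + 1)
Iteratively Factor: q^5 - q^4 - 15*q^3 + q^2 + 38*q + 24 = (q + 3)*(q^4 - 4*q^3 - 3*q^2 + 10*q + 8) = (q + 1)*(q + 3)*(q^3 - 5*q^2 + 2*q + 8) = (q + 1)^2*(q + 3)*(q^2 - 6*q + 8) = (q - 4)*(q + 1)^2*(q + 3)*(q - 2)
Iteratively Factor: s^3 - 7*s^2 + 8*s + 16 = (s - 4)*(s^2 - 3*s - 4) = (s - 4)*(s + 1)*(s - 4)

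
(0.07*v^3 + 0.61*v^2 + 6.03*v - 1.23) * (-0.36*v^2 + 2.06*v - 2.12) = -0.0252*v^5 - 0.0754*v^4 - 1.0626*v^3 + 11.5714*v^2 - 15.3174*v + 2.6076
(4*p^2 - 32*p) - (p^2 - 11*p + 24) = 3*p^2 - 21*p - 24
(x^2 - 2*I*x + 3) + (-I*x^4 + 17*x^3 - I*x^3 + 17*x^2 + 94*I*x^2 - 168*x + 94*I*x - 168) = -I*x^4 + 17*x^3 - I*x^3 + 18*x^2 + 94*I*x^2 - 168*x + 92*I*x - 165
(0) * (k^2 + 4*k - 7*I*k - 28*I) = 0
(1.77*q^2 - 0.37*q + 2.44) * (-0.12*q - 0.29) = -0.2124*q^3 - 0.4689*q^2 - 0.1855*q - 0.7076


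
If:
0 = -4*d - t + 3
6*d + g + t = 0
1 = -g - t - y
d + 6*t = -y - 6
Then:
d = 23/17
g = -97/17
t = -41/17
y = 121/17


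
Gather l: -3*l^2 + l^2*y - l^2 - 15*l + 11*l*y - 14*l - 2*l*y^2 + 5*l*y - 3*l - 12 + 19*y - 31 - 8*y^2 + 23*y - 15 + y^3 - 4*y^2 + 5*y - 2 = l^2*(y - 4) + l*(-2*y^2 + 16*y - 32) + y^3 - 12*y^2 + 47*y - 60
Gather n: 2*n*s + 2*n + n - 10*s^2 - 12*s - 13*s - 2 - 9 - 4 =n*(2*s + 3) - 10*s^2 - 25*s - 15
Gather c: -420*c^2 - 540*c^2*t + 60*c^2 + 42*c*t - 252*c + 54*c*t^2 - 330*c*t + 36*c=c^2*(-540*t - 360) + c*(54*t^2 - 288*t - 216)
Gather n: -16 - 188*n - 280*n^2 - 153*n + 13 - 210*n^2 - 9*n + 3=-490*n^2 - 350*n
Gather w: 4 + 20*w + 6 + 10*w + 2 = 30*w + 12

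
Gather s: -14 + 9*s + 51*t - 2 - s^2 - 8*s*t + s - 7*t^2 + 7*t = -s^2 + s*(10 - 8*t) - 7*t^2 + 58*t - 16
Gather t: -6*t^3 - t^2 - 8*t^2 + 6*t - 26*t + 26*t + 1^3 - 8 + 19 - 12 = -6*t^3 - 9*t^2 + 6*t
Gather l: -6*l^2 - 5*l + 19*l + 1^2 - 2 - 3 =-6*l^2 + 14*l - 4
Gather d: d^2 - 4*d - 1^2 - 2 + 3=d^2 - 4*d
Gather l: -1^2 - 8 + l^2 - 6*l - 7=l^2 - 6*l - 16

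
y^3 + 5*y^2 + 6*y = y*(y + 2)*(y + 3)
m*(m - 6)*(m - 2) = m^3 - 8*m^2 + 12*m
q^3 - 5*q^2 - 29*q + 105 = (q - 7)*(q - 3)*(q + 5)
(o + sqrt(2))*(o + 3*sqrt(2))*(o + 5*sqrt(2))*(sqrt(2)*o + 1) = sqrt(2)*o^4 + 19*o^3 + 55*sqrt(2)*o^2 + 106*o + 30*sqrt(2)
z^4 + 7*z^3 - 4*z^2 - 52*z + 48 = (z - 2)*(z - 1)*(z + 4)*(z + 6)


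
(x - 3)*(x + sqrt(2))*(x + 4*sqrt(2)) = x^3 - 3*x^2 + 5*sqrt(2)*x^2 - 15*sqrt(2)*x + 8*x - 24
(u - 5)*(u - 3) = u^2 - 8*u + 15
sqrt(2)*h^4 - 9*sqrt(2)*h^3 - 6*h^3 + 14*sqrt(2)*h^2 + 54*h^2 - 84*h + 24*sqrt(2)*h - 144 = (h - 6)*(h - 4)*(h - 3*sqrt(2))*(sqrt(2)*h + sqrt(2))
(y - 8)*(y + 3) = y^2 - 5*y - 24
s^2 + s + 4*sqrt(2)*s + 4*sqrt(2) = (s + 1)*(s + 4*sqrt(2))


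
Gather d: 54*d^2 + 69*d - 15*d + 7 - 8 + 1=54*d^2 + 54*d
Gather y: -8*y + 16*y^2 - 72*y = 16*y^2 - 80*y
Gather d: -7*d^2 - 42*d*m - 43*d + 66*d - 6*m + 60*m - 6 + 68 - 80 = -7*d^2 + d*(23 - 42*m) + 54*m - 18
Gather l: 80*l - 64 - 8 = 80*l - 72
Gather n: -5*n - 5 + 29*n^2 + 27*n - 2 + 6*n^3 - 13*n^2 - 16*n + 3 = 6*n^3 + 16*n^2 + 6*n - 4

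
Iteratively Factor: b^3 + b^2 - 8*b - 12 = (b - 3)*(b^2 + 4*b + 4) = (b - 3)*(b + 2)*(b + 2)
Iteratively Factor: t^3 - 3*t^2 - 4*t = (t)*(t^2 - 3*t - 4) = t*(t + 1)*(t - 4)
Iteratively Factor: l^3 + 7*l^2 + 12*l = (l + 4)*(l^2 + 3*l) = l*(l + 4)*(l + 3)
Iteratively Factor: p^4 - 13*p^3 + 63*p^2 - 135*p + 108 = (p - 3)*(p^3 - 10*p^2 + 33*p - 36) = (p - 3)^2*(p^2 - 7*p + 12) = (p - 4)*(p - 3)^2*(p - 3)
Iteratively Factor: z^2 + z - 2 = (z - 1)*(z + 2)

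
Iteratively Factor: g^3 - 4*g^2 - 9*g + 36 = (g - 4)*(g^2 - 9) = (g - 4)*(g + 3)*(g - 3)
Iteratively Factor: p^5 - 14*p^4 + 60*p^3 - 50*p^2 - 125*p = (p - 5)*(p^4 - 9*p^3 + 15*p^2 + 25*p) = (p - 5)*(p + 1)*(p^3 - 10*p^2 + 25*p) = p*(p - 5)*(p + 1)*(p^2 - 10*p + 25) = p*(p - 5)^2*(p + 1)*(p - 5)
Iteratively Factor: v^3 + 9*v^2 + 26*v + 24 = (v + 2)*(v^2 + 7*v + 12) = (v + 2)*(v + 4)*(v + 3)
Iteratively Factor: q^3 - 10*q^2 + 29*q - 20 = (q - 1)*(q^2 - 9*q + 20) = (q - 4)*(q - 1)*(q - 5)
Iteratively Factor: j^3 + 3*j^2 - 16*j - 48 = (j - 4)*(j^2 + 7*j + 12) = (j - 4)*(j + 4)*(j + 3)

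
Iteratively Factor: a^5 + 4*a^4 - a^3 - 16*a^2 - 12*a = (a + 3)*(a^4 + a^3 - 4*a^2 - 4*a) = a*(a + 3)*(a^3 + a^2 - 4*a - 4) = a*(a - 2)*(a + 3)*(a^2 + 3*a + 2) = a*(a - 2)*(a + 2)*(a + 3)*(a + 1)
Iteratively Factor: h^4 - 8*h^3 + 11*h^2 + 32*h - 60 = (h - 5)*(h^3 - 3*h^2 - 4*h + 12) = (h - 5)*(h + 2)*(h^2 - 5*h + 6) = (h - 5)*(h - 3)*(h + 2)*(h - 2)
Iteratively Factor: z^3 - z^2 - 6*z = (z)*(z^2 - z - 6) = z*(z - 3)*(z + 2)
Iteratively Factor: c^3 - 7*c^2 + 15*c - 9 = (c - 3)*(c^2 - 4*c + 3) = (c - 3)^2*(c - 1)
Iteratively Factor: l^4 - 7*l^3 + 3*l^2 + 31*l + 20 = (l - 5)*(l^3 - 2*l^2 - 7*l - 4) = (l - 5)*(l + 1)*(l^2 - 3*l - 4) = (l - 5)*(l - 4)*(l + 1)*(l + 1)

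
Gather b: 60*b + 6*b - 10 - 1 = 66*b - 11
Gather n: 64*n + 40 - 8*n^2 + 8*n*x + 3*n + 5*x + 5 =-8*n^2 + n*(8*x + 67) + 5*x + 45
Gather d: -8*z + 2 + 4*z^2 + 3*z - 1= 4*z^2 - 5*z + 1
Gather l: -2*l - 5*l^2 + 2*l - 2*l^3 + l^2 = -2*l^3 - 4*l^2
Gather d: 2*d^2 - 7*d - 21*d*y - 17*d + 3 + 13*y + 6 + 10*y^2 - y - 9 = 2*d^2 + d*(-21*y - 24) + 10*y^2 + 12*y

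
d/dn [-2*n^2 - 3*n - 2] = -4*n - 3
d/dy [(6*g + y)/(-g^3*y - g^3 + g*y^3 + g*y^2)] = (-g^2*y - g^2 + y^3 + y^2 - (6*g + y)*(-g^2 + 3*y^2 + 2*y))/(g*(g^2*y + g^2 - y^3 - y^2)^2)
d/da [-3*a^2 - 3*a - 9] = -6*a - 3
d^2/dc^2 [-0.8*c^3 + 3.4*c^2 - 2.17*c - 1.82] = 6.8 - 4.8*c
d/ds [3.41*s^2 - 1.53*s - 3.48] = 6.82*s - 1.53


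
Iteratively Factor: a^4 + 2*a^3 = (a)*(a^3 + 2*a^2) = a^2*(a^2 + 2*a) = a^3*(a + 2)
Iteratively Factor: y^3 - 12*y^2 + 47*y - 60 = (y - 3)*(y^2 - 9*y + 20) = (y - 4)*(y - 3)*(y - 5)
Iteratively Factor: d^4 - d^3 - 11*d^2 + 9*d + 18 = (d + 3)*(d^3 - 4*d^2 + d + 6) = (d - 2)*(d + 3)*(d^2 - 2*d - 3) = (d - 2)*(d + 1)*(d + 3)*(d - 3)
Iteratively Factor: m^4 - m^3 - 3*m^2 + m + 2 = (m + 1)*(m^3 - 2*m^2 - m + 2) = (m - 2)*(m + 1)*(m^2 - 1) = (m - 2)*(m + 1)^2*(m - 1)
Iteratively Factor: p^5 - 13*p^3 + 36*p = (p + 3)*(p^4 - 3*p^3 - 4*p^2 + 12*p) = (p - 3)*(p + 3)*(p^3 - 4*p) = (p - 3)*(p - 2)*(p + 3)*(p^2 + 2*p) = (p - 3)*(p - 2)*(p + 2)*(p + 3)*(p)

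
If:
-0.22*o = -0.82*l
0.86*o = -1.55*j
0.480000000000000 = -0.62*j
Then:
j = -0.77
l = 0.37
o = 1.40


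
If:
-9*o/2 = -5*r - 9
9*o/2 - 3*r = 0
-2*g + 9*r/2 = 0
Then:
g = -81/8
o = -3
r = -9/2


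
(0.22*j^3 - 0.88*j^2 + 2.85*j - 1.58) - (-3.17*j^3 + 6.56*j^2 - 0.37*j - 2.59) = 3.39*j^3 - 7.44*j^2 + 3.22*j + 1.01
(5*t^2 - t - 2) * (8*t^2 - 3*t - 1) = 40*t^4 - 23*t^3 - 18*t^2 + 7*t + 2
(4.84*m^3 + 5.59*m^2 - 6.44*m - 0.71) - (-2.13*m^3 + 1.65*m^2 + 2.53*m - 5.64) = 6.97*m^3 + 3.94*m^2 - 8.97*m + 4.93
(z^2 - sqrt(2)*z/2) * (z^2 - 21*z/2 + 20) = z^4 - 21*z^3/2 - sqrt(2)*z^3/2 + 21*sqrt(2)*z^2/4 + 20*z^2 - 10*sqrt(2)*z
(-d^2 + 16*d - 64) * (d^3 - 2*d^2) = -d^5 + 18*d^4 - 96*d^3 + 128*d^2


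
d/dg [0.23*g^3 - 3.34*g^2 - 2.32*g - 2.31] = 0.69*g^2 - 6.68*g - 2.32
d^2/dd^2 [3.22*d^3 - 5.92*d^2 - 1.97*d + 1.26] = 19.32*d - 11.84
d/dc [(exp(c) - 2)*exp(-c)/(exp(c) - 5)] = (-exp(2*c) + 4*exp(c) - 10)*exp(-c)/(exp(2*c) - 10*exp(c) + 25)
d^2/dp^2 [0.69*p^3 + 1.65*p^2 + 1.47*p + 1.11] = 4.14*p + 3.3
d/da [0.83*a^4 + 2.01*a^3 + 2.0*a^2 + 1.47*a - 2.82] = 3.32*a^3 + 6.03*a^2 + 4.0*a + 1.47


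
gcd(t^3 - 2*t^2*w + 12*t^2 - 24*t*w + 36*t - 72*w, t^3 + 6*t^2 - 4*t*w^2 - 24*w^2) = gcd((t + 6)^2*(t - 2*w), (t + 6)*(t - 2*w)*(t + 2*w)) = t^2 - 2*t*w + 6*t - 12*w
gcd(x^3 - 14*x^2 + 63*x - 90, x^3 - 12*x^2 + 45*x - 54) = x^2 - 9*x + 18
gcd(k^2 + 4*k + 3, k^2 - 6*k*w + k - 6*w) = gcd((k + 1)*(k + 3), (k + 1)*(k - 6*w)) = k + 1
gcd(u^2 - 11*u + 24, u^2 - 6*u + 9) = u - 3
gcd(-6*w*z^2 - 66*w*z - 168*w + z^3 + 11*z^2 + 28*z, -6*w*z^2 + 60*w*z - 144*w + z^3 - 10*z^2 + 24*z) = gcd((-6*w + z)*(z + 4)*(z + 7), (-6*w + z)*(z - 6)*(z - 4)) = -6*w + z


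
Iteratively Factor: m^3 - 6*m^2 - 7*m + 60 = (m + 3)*(m^2 - 9*m + 20) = (m - 5)*(m + 3)*(m - 4)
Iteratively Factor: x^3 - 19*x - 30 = (x + 3)*(x^2 - 3*x - 10) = (x - 5)*(x + 3)*(x + 2)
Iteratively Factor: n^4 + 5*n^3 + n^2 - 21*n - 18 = (n + 3)*(n^3 + 2*n^2 - 5*n - 6) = (n + 3)^2*(n^2 - n - 2) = (n - 2)*(n + 3)^2*(n + 1)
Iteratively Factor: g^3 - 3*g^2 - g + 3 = (g + 1)*(g^2 - 4*g + 3) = (g - 3)*(g + 1)*(g - 1)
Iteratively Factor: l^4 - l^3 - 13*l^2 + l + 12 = (l + 1)*(l^3 - 2*l^2 - 11*l + 12) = (l - 4)*(l + 1)*(l^2 + 2*l - 3) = (l - 4)*(l + 1)*(l + 3)*(l - 1)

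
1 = 1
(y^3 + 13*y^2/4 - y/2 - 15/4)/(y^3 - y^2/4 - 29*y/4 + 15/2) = (4*y^2 + y - 5)/(4*y^2 - 13*y + 10)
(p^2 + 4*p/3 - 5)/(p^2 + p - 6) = (p - 5/3)/(p - 2)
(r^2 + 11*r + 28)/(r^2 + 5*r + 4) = (r + 7)/(r + 1)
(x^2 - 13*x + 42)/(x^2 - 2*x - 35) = (x - 6)/(x + 5)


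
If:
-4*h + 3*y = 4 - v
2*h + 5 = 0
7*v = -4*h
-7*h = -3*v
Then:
No Solution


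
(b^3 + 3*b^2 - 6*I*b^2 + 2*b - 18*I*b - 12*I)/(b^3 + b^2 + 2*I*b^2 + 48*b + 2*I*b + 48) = (b + 2)/(b + 8*I)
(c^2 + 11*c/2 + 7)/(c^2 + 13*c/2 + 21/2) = (c + 2)/(c + 3)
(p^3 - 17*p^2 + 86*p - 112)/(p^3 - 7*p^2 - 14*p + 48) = (p - 7)/(p + 3)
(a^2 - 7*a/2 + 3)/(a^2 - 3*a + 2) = (a - 3/2)/(a - 1)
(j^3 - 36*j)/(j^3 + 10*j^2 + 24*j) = (j - 6)/(j + 4)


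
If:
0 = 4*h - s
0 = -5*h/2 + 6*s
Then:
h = 0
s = 0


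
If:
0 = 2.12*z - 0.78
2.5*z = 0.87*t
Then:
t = 1.06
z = 0.37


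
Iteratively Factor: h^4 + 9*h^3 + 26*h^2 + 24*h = (h + 4)*(h^3 + 5*h^2 + 6*h) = h*(h + 4)*(h^2 + 5*h + 6) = h*(h + 2)*(h + 4)*(h + 3)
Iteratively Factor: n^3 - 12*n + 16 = (n + 4)*(n^2 - 4*n + 4) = (n - 2)*(n + 4)*(n - 2)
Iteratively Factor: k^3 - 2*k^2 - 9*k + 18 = (k + 3)*(k^2 - 5*k + 6) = (k - 3)*(k + 3)*(k - 2)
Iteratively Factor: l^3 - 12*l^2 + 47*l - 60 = (l - 4)*(l^2 - 8*l + 15) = (l - 5)*(l - 4)*(l - 3)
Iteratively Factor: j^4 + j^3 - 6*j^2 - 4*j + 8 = (j + 2)*(j^3 - j^2 - 4*j + 4) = (j - 2)*(j + 2)*(j^2 + j - 2) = (j - 2)*(j - 1)*(j + 2)*(j + 2)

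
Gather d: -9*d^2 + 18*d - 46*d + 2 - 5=-9*d^2 - 28*d - 3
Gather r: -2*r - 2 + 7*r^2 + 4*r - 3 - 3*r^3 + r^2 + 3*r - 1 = -3*r^3 + 8*r^2 + 5*r - 6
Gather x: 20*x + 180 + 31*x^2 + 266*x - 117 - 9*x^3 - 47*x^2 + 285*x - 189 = -9*x^3 - 16*x^2 + 571*x - 126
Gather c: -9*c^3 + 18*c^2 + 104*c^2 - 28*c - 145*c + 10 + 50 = -9*c^3 + 122*c^2 - 173*c + 60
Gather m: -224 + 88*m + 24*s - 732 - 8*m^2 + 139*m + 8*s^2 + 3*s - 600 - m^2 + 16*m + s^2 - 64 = -9*m^2 + 243*m + 9*s^2 + 27*s - 1620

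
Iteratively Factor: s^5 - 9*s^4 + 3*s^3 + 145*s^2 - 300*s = (s)*(s^4 - 9*s^3 + 3*s^2 + 145*s - 300) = s*(s - 5)*(s^3 - 4*s^2 - 17*s + 60) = s*(s - 5)*(s + 4)*(s^2 - 8*s + 15) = s*(s - 5)*(s - 3)*(s + 4)*(s - 5)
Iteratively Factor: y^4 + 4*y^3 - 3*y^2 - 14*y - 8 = (y + 1)*(y^3 + 3*y^2 - 6*y - 8) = (y + 1)*(y + 4)*(y^2 - y - 2) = (y + 1)^2*(y + 4)*(y - 2)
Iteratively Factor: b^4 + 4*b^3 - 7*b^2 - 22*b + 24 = (b - 1)*(b^3 + 5*b^2 - 2*b - 24) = (b - 2)*(b - 1)*(b^2 + 7*b + 12) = (b - 2)*(b - 1)*(b + 3)*(b + 4)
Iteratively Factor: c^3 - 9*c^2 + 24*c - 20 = (c - 2)*(c^2 - 7*c + 10) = (c - 5)*(c - 2)*(c - 2)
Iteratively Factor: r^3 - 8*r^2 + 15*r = (r)*(r^2 - 8*r + 15) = r*(r - 5)*(r - 3)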